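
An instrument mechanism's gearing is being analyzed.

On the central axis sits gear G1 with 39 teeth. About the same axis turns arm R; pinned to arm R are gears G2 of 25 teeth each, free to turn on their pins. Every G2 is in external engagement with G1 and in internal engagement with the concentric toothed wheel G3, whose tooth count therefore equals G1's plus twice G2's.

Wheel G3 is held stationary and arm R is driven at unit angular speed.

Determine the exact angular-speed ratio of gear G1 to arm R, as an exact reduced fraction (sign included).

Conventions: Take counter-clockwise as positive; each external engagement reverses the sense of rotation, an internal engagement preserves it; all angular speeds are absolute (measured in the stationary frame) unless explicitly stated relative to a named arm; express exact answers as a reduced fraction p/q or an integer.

128/39

class = planetary set [G3 = 39+2·25 = 89; Willis about the carrier]
ring teeth: 39 + 2·25 = 89
39(ω_sun−ω_arm) = −89(ω_ring−ω_arm),  ω_ring = 0, ω_arm = 1
ω_sun = 1 − (89/39)(0−1) = 128/39
ω_out/ω_in = 128/39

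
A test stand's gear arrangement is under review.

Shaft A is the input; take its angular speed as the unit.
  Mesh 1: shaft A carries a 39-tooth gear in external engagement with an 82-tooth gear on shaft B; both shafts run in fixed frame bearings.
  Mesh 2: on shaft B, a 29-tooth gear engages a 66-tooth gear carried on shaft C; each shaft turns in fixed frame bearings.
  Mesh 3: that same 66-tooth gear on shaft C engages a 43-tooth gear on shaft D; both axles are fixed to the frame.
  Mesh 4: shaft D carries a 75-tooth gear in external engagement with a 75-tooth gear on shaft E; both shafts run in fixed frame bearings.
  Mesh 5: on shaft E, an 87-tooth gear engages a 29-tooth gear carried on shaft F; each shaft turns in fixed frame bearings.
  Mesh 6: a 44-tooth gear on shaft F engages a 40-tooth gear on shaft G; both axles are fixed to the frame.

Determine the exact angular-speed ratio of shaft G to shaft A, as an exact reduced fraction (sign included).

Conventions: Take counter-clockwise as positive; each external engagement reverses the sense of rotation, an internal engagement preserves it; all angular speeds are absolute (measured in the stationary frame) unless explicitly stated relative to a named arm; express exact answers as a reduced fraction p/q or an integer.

class = fixed-axis compound train [6 meshes; 6 ratios multiply, 6 sense flips]
mesh 1 [39T→82T]: running ratio 39/82, sense −
mesh 2 [29T→66T]: running ratio 377/1804, sense +
mesh 3 [66T→43T]: running ratio 1131/3526, sense −
mesh 4 [75T→75T]: running ratio 1131/3526, sense +
mesh 5 [87T→29T]: running ratio 3393/3526, sense −
mesh 6 [44T→40T]: running ratio 37323/35260, sense +
ω_out/ω_in = 37323/35260

37323/35260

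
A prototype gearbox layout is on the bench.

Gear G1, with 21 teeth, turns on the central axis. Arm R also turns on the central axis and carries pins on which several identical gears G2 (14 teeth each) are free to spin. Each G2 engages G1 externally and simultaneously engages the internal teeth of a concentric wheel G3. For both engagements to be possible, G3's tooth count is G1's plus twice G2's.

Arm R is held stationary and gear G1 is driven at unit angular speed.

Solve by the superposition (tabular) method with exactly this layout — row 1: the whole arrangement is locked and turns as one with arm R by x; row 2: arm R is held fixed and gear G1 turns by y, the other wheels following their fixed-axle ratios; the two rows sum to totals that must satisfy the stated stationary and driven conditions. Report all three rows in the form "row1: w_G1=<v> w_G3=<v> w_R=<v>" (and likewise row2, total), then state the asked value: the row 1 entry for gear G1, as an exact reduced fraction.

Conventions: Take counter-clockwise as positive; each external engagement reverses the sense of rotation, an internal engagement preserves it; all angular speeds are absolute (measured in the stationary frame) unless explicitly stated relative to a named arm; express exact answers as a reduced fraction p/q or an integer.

topology: planetary set — G1 21T / G2 14T / G3 49T, arm = carrier (Willis)
row 1 (train locked, turned with arm): all members turn x
row 2 — arm fixed, fixed-axis ratios: sun y, ring −(21/49)·y, arm 0
boundary: total ω_arm = x = 0 and total ω_sun = x + y = 1  ⇒  y = 1, x = 0
row 2 ring = −(21/49)·1 = -3/7
totals (row 1 + row 2): sun 0 + 1 = 1, ring 0 + (-3/7) = -3/7, arm 0 + 0 = 0
asked cell (row1, sun) = 0

row1: w_G1=0 w_G3=0 w_R=0
row2: w_G1=1 w_G3=-3/7 w_R=0
total: w_G1=1 w_G3=-3/7 w_R=0
asked value: 0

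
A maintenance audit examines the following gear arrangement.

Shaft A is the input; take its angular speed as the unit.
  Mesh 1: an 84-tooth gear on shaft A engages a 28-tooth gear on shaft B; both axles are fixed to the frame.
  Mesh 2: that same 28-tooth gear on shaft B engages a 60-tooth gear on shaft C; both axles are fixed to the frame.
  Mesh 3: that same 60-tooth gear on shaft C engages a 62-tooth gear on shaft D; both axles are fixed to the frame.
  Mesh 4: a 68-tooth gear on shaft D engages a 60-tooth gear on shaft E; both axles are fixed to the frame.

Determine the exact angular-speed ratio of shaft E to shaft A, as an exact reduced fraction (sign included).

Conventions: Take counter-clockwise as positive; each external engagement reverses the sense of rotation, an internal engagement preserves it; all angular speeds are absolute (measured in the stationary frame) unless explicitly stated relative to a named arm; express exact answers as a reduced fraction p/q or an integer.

class = fixed-axis compound train [4 meshes; 4 ratios multiply, 4 sense flips]
mesh 1 [84T→28T]: running ratio 3, sense −
mesh 2 [28T→60T]: running ratio 7/5, sense +
mesh 3 [60T→62T]: running ratio 42/31, sense −
mesh 4 [68T→60T]: running ratio 238/155, sense +
ω_out/ω_in = 238/155

238/155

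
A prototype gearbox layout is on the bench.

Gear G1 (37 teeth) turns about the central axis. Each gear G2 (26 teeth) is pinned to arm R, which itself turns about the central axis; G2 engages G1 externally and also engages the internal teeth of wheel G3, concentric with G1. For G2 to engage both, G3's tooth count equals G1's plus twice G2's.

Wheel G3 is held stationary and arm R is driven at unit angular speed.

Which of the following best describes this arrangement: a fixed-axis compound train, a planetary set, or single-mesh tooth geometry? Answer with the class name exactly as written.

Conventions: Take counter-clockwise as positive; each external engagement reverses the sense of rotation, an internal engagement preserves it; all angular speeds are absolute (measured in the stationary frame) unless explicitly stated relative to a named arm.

planetary set

topology: planetary set — G1 37T / G2 26T / G3 89T, arm = carrier (Willis)
classification: planetary set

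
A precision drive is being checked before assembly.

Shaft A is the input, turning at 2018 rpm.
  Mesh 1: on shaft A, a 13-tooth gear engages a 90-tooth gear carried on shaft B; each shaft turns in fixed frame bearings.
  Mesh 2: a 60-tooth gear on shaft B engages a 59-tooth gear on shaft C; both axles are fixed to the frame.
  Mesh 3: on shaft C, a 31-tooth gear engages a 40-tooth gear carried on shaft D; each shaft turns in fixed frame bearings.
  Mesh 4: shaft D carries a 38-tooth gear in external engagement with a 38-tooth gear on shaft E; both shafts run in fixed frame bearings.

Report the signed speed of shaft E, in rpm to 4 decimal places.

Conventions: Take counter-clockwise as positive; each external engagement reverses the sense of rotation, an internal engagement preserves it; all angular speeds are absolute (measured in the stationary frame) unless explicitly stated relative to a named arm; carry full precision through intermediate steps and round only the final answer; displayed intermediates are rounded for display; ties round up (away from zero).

topology: fixed-axis compound train — 4 meshes, A→E
mesh 1 [13T→90T]: ω = 2018.0000×13/90 = 291.4889 rpm, sense flips to −
mesh 2 [60T→59T]: ω = 291.4889×60/59 = 296.4294 rpm, sense flips to +
mesh 3 [31T→40T]: ω = 296.4294×31/40 = 229.7328 rpm, sense flips to −
mesh 4 [38T→38T]: ω = 229.7328×38/38 = 229.7328 rpm, sense flips to +
signed output speed = +229.7328 rpm

+229.7328 rpm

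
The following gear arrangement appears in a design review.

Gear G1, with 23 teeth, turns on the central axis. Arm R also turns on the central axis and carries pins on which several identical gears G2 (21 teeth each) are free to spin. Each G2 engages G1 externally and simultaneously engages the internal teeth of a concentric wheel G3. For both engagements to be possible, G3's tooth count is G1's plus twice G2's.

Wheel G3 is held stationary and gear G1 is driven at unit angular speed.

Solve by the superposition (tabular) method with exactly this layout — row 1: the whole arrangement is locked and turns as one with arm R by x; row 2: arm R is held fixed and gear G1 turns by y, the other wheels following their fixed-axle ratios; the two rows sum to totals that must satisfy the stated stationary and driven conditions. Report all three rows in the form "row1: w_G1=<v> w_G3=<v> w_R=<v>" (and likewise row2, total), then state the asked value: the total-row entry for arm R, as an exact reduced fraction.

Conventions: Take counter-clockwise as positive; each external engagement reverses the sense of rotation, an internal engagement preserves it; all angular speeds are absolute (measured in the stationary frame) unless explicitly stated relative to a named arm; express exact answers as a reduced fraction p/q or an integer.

row1: w_G1=23/88 w_G3=23/88 w_R=23/88
row2: w_G1=65/88 w_G3=-23/88 w_R=0
total: w_G1=1 w_G3=0 w_R=23/88
asked value: 23/88

class = planetary set [G3 = 23+2·21 = 65; Willis about the carrier]
row 1: whole set turns with the arm by x
row 2: sun turns y, ring = −(23/65)·y, arm 0
boundary: total ω_ring = x − (23/65)·y = 0 and total ω_sun = x + y = 1  ⇒  y = 65/88, x = 23/88
row 2 ring = −(23/65)·65/88 = -23/88
totals (row 1 + row 2): sun 23/88 + 65/88 = 1, ring 23/88 + (-23/88) = 0, arm 23/88 + 0 = 23/88
asked cell (total, arm) = 23/88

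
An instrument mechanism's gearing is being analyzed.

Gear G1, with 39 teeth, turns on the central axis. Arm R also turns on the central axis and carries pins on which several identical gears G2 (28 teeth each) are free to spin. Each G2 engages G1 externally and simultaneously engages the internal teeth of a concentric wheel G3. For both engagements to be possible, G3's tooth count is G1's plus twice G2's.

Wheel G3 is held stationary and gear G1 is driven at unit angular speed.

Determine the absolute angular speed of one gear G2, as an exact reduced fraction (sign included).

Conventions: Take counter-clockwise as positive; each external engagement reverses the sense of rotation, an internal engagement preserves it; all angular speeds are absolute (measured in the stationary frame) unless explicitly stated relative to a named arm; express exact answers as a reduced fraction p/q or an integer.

-39/56

class = planetary set [G3 = 39+2·28 = 95; Willis about the carrier]
ring teeth: 39 + 2·28 = 95
39(ω_sun−ω_arm) = −95(ω_ring−ω_arm),  ω_ring = 0, ω_sun = 1
39(1−ω_arm) = −95(0−ω_arm)  ⇒  134·ω_arm = 39  ⇒  ω_arm = 39/134
sun–planet mesh: 39·(1−39/134) = −28·(ω_p−ω_arm)  ⇒  ω_p−ω_arm = -3705/3752
ω_p = 39/134 − 3705/3752 = -39/56
exact speed ratio = -39/56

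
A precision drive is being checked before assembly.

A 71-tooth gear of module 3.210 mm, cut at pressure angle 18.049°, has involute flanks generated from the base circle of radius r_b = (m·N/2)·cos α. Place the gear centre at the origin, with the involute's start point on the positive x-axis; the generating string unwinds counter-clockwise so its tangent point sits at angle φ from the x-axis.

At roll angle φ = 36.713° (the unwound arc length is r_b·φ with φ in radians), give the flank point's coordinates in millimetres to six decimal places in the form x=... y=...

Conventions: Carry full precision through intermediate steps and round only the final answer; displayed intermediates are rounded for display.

recognized (one wheel, involute flank): single-mesh tooth geometry, m = 3.210, N = 71
pitch radius r_p = m·N/2 = 3.210·71/2 = 113.955000
base radius r_b = r_p·cos α = 113.955000·cos 18.049° = 108.347490
roll angle φ = 36.713° = 0.64076273 rad
x = r_b·(cos φ + φ·sin φ) = 128.358459
y = r_b·(sin φ − φ·cos φ) = 9.117008

x=128.358459 y=9.117008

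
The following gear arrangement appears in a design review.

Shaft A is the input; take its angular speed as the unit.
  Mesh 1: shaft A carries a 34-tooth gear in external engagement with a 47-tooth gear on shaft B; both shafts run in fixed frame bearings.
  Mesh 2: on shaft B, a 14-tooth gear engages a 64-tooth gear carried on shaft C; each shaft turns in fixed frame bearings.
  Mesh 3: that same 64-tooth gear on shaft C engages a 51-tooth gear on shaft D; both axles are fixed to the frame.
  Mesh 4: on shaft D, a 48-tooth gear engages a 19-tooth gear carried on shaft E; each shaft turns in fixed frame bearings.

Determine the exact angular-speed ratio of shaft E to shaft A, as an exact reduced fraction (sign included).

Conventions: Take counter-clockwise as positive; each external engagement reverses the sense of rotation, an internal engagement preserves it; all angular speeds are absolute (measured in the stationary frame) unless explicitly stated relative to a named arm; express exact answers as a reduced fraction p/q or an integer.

class = fixed-axis compound train [4 meshes; 4 ratios multiply, 4 sense flips]
mesh 1 [34T→47T]: running ratio 34/47, sense −
mesh 2 [14T→64T]: running ratio 119/752, sense +
mesh 3 [64T→51T]: running ratio 28/141, sense −
mesh 4 [48T→19T]: running ratio 448/893, sense +
ω_out/ω_in = 448/893

448/893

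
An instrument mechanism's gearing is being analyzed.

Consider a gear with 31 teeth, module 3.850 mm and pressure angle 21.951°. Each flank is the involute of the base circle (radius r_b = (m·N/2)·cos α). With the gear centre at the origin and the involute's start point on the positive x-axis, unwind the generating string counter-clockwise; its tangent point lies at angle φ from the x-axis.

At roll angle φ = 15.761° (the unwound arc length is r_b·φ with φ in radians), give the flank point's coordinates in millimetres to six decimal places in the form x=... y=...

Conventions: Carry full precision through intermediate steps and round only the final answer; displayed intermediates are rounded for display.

x=57.403460 y=0.381136

recognized (one wheel, involute flank): single-mesh tooth geometry, m = 3.850, N = 31
pitch radius r_p = m·N/2 = 3.850·31/2 = 59.675000
base radius r_b = r_p·cos α = 59.675000·cos 21.951° = 55.348794
roll angle φ = 15.761° = 0.27508134 rad
x = r_b·(cos φ + φ·sin φ) = 57.403460
y = r_b·(sin φ − φ·cos φ) = 0.381136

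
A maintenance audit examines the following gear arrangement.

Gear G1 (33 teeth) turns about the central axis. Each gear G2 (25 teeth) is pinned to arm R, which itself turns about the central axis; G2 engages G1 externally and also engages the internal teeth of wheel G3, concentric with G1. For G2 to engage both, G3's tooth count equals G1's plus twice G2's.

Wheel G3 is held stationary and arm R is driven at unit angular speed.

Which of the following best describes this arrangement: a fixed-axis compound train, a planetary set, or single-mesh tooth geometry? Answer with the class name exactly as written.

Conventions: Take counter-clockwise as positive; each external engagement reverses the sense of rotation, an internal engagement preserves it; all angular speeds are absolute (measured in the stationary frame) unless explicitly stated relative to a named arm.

recognized (axles ride arm R): planetary set, 33/25/83 teeth
classification: planetary set

planetary set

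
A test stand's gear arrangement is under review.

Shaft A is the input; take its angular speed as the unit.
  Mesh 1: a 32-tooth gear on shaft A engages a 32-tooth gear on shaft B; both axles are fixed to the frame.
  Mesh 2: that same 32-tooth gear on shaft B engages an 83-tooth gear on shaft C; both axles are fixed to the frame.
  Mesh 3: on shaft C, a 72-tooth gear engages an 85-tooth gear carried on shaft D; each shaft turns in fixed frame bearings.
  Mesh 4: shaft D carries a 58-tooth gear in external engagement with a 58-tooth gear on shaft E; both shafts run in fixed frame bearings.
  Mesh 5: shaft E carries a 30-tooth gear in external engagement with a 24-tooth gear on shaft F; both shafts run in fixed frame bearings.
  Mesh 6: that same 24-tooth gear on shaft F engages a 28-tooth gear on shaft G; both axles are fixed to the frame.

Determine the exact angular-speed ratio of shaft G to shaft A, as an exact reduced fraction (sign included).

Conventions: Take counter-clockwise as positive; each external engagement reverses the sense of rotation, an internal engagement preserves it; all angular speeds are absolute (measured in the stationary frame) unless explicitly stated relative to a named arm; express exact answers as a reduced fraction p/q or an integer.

3456/9877

class = fixed-axis compound train [6 meshes; 6 ratios multiply, 6 sense flips]
mesh 1 [32T→32T]: running ratio 1, sense −
mesh 2 [32T→83T]: running ratio 32/83, sense +
mesh 3 [72T→85T]: running ratio 2304/7055, sense −
mesh 4 [58T→58T]: running ratio 2304/7055, sense +
mesh 5 [30T→24T]: running ratio 576/1411, sense −
mesh 6 [24T→28T]: running ratio 3456/9877, sense +
ω_out/ω_in = 3456/9877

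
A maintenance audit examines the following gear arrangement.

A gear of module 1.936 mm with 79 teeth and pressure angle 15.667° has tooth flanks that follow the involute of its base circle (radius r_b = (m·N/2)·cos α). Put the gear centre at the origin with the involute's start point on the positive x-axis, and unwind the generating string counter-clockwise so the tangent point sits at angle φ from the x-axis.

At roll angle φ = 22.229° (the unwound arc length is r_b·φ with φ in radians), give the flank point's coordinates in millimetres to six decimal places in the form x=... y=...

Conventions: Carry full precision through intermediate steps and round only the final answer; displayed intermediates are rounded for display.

x=78.965545 y=1.411820

topology: single-mesh involute geometry — m = 1.936, N = 79
pitch radius r_p = m·N/2 = 1.936·79/2 = 76.472000
base radius r_b = r_p·cos α = 76.472000·cos 15.667° = 73.630870
roll angle φ = 22.229° = 0.38796924 rad
x = r_b·(cos φ + φ·sin φ) = 78.965545
y = r_b·(sin φ − φ·cos φ) = 1.411820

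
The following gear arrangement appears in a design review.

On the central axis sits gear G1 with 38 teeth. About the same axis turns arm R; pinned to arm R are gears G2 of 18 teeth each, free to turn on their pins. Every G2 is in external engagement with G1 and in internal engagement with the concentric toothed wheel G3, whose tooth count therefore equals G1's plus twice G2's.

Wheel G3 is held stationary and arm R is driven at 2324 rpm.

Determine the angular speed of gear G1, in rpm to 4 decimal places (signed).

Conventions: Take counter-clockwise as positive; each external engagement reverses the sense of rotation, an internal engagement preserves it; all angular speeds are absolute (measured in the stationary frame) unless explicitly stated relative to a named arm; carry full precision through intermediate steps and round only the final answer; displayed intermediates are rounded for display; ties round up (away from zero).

planetary set (38T centre, 18T on arm, 74T internal) — Willis relation
normalise by the input: solve with ω_arm = 1, then scale by 2324 rpm
ring teeth: 38 + 2·18 = 74
38(ω_sun−ω_arm) = −74(ω_ring−ω_arm),  ω_ring = 0, ω_arm = 1
ω_sun = 1 − (74/38)(0−1) = 56/19
scale: ω_sun = 56/19 × 2324 rpm = +6849.6842 rpm

+6849.6842 rpm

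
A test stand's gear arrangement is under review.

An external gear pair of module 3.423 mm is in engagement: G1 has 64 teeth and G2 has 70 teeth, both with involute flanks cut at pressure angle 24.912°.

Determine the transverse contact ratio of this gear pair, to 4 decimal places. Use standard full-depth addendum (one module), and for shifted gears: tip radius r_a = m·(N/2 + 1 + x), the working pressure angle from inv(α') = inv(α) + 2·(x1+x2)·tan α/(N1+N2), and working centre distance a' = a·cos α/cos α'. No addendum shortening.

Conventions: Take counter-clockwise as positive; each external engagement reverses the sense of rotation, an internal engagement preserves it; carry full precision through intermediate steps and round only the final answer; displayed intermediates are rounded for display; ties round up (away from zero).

1.5671

topology: single-mesh involute geometry — m = 3.423, 64T/70T pair
base radii: r_b1 = 99.344312, r_b2 = 108.657841
tip radii: r_a1 = 112.959000, r_a2 = 123.228000
no profile shift: α' = α, a' = a
action lengths: √(r_a1²−r_b1²) = 53.762844, √(r_a2²−r_b2²) = 58.125842
base pitch p_b = π·m·cos α = 9.753105
CR = (53.762844 + 58.125842 − 229.341000·sin 24.91200°)/9.753105 = 1.567126
contact ratio ≈ 1.5671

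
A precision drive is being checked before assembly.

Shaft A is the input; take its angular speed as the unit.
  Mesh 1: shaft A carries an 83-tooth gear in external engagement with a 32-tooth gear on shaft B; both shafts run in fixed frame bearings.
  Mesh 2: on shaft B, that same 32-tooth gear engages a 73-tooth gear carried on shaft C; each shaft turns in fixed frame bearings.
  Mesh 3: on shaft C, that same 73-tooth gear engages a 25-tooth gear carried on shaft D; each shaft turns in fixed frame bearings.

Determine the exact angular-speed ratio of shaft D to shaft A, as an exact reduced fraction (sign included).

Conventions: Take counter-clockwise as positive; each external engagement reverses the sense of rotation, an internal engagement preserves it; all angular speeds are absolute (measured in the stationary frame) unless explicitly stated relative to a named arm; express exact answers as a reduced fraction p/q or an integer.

-83/25

class = fixed-axis compound train [3 meshes; 3 ratios multiply, 3 sense flips]
mesh 1 [83T→32T]: running ratio 83/32, sense −
mesh 2 [32T→73T]: running ratio 83/73, sense +
mesh 3 [73T→25T]: running ratio 83/25, sense −
ω_out/ω_in = -83/25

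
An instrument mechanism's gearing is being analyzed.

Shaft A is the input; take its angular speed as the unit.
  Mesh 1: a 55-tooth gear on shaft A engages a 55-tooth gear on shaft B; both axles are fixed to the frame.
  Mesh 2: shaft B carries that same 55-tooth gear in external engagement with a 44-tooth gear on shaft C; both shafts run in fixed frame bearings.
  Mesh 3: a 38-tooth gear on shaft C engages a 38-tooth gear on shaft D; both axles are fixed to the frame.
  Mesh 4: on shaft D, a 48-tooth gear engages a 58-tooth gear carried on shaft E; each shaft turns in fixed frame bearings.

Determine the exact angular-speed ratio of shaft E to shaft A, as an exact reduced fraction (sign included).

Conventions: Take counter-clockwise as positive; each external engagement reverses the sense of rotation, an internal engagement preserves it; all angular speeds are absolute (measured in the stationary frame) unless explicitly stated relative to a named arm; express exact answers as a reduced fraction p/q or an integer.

class = fixed-axis compound train [4 meshes; 4 ratios multiply, 4 sense flips]
mesh 1 [55T→55T]: running ratio 1, sense −
mesh 2 [55T→44T]: running ratio 5/4, sense +
mesh 3 [38T→38T]: running ratio 5/4, sense −
mesh 4 [48T→58T]: running ratio 30/29, sense +
ω_out/ω_in = 30/29

30/29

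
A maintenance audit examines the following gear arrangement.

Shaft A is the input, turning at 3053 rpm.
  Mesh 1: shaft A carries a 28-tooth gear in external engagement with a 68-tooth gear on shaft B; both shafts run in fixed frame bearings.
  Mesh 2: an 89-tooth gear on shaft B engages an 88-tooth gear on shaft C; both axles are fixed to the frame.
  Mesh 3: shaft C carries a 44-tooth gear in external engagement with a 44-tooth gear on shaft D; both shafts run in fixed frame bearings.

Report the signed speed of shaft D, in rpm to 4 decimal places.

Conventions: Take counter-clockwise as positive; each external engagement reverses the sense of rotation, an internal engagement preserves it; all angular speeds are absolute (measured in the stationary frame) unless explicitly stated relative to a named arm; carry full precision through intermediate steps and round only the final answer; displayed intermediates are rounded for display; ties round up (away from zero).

-1271.4031 rpm

3-mesh fixed-axis compound train (all bearings frame-fixed)
mesh 1 [28T→68T]: ω = 3053.0000×28/68 = 1257.1176 rpm, sense flips to −
mesh 2 [89T→88T]: ω = 1257.1176×89/88 = 1271.4031 rpm, sense flips to +
mesh 3 [44T→44T]: ω = 1271.4031×44/44 = 1271.4031 rpm, sense flips to −
signed output speed = -1271.4031 rpm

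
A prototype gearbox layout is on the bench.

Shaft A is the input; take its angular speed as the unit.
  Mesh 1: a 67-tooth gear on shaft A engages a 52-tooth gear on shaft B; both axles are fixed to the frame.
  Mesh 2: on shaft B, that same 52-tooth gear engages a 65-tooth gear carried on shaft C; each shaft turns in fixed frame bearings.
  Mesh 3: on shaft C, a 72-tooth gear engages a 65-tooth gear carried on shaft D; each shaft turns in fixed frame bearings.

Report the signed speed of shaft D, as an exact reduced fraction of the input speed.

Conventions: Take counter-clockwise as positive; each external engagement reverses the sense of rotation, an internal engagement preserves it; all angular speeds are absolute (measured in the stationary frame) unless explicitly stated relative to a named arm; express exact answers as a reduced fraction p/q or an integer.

-4824/4225

3-mesh fixed-axis compound train (all bearings frame-fixed)
mesh 1 [67T→52T]: |ω|/ω_in = 1×67/52 = 67/52, sense flips to −
mesh 2 [52T→65T]: |ω|/ω_in = (67/52)×52/65 = 67/65, sense flips to +
mesh 3 [72T→65T]: |ω|/ω_in = (67/65)×72/65 = 4824/4225, sense flips to −
signed output speed (× input speed) = -4824/4225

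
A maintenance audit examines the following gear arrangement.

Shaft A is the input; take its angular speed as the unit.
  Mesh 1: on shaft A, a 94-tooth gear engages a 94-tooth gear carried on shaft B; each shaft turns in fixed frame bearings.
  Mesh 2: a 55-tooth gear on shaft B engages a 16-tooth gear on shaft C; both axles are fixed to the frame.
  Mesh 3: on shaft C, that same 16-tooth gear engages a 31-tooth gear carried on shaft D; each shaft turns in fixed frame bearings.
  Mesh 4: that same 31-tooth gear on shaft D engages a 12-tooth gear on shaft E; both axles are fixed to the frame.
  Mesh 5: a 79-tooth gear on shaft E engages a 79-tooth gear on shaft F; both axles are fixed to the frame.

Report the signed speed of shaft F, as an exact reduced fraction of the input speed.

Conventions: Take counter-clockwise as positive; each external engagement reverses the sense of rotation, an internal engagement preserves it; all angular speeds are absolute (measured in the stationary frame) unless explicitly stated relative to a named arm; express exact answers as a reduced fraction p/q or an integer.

-55/12

5-mesh fixed-axis compound train (all bearings frame-fixed)
mesh 1 [94T→94T]: |ω|/ω_in = 1×94/94 = 1, sense flips to −
mesh 2 [55T→16T]: |ω|/ω_in = 1×55/16 = 55/16, sense flips to +
mesh 3 [16T→31T]: |ω|/ω_in = (55/16)×16/31 = 55/31, sense flips to −
mesh 4 [31T→12T]: |ω|/ω_in = (55/31)×31/12 = 55/12, sense flips to +
mesh 5 [79T→79T]: |ω|/ω_in = (55/12)×79/79 = 55/12, sense flips to −
signed output speed (× input speed) = -55/12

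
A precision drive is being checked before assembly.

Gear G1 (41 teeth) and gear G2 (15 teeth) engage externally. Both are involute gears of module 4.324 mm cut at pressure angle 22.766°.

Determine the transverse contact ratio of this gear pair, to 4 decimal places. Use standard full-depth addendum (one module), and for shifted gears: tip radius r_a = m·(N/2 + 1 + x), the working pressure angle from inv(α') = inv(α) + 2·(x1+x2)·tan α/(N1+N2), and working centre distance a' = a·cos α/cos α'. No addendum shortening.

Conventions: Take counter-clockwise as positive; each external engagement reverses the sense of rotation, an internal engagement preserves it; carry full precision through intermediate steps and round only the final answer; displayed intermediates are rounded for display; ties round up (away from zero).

1.5018

recognized (one external pair, fixed centres): single-mesh tooth geometry, m = 4.324, N1 = 41, N2 = 15
base radii: r_b1 = 81.736163, r_b2 = 29.903474
tip radii: r_a1 = 92.966000, r_a2 = 36.754000
no profile shift: α' = α, a' = a
action lengths: √(r_a1²−r_b1²) = 44.293079, √(r_a2²−r_b2²) = 21.369107
base pitch p_b = π·m·cos α = 12.525938
CR = (44.293079 + 21.369107 − 121.072000·sin 22.76600°)/12.525938 = 1.501775
contact ratio ≈ 1.5018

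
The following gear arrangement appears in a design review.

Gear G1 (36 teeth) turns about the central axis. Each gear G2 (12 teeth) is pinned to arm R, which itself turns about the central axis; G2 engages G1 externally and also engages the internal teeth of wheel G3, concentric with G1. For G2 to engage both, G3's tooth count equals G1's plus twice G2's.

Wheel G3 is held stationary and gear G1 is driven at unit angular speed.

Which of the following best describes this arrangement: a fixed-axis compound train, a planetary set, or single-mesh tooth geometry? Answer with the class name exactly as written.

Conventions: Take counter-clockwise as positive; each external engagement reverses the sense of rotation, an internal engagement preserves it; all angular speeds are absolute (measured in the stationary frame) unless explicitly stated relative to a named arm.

topology: planetary set — G1 36T / G2 12T / G3 60T, arm = carrier (Willis)
classification: planetary set

planetary set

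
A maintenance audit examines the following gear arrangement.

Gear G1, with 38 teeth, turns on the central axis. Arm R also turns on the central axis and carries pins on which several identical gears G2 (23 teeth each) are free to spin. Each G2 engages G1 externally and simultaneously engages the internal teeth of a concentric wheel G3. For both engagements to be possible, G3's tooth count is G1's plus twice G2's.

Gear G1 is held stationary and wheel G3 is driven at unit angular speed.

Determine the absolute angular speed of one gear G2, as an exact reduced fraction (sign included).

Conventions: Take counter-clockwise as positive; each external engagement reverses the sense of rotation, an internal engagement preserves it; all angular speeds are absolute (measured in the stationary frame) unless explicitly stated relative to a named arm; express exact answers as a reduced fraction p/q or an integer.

class = planetary set [G3 = 38+2·23 = 84; Willis about the carrier]
ring teeth: 38 + 2·23 = 84
38(ω_sun−ω_arm) = −84(ω_ring−ω_arm),  ω_sun = 0, ω_ring = 1
38(0−ω_arm) = −84(1−ω_arm)  ⇒  122·ω_arm = 84  ⇒  ω_arm = 42/61
sun–planet mesh: 38·(0−42/61) = −23·(ω_p−ω_arm)  ⇒  ω_p−ω_arm = 1596/1403
ω_p = 42/61 + 1596/1403 = 42/23
exact speed ratio = 42/23

42/23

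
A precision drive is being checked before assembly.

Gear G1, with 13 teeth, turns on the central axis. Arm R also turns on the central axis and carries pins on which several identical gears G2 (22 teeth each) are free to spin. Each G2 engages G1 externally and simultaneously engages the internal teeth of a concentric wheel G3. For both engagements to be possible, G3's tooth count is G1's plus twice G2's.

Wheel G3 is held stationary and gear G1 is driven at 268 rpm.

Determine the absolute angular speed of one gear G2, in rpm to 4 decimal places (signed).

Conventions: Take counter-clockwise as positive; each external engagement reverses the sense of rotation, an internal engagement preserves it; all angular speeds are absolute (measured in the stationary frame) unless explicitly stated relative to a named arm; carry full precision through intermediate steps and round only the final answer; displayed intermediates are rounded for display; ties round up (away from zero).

topology: planetary set — G1 13T / G2 22T / G3 57T, arm = carrier (Willis)
normalise by the input: solve with ω_sun = 1, then scale by 268 rpm
ring teeth: 13 + 2·22 = 57
13(ω_sun−ω_arm) = −57(ω_ring−ω_arm),  ω_ring = 0, ω_sun = 1
13(1−ω_arm) = −57(0−ω_arm)  ⇒  70·ω_arm = 13  ⇒  ω_arm = 13/70
sun–planet mesh: 13·(1−13/70) = −22·(ω_p−ω_arm)  ⇒  ω_p−ω_arm = -741/1540
ω_p = 13/70 − 741/1540 = -13/44
scale: ω_p = -13/44 × 268 rpm = -79.1818 rpm

-79.1818 rpm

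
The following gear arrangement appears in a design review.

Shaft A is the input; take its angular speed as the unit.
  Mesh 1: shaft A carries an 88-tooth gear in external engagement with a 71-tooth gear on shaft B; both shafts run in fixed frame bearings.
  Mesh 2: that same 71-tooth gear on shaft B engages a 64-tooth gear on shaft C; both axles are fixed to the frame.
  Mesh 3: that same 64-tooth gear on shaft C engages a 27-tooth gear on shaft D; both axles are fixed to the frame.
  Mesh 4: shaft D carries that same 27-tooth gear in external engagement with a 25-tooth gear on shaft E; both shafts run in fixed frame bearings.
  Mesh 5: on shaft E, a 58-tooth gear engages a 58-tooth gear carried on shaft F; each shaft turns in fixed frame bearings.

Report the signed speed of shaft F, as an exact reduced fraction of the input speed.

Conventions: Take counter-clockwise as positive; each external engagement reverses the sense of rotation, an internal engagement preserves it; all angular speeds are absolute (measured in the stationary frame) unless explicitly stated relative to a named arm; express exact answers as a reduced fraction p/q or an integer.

-88/25

5-mesh fixed-axis compound train (all bearings frame-fixed)
mesh 1 [88T→71T]: |ω|/ω_in = 1×88/71 = 88/71, sense flips to −
mesh 2 [71T→64T]: |ω|/ω_in = (88/71)×71/64 = 11/8, sense flips to +
mesh 3 [64T→27T]: |ω|/ω_in = (11/8)×64/27 = 88/27, sense flips to −
mesh 4 [27T→25T]: |ω|/ω_in = (88/27)×27/25 = 88/25, sense flips to +
mesh 5 [58T→58T]: |ω|/ω_in = (88/25)×58/58 = 88/25, sense flips to −
signed output speed (× input speed) = -88/25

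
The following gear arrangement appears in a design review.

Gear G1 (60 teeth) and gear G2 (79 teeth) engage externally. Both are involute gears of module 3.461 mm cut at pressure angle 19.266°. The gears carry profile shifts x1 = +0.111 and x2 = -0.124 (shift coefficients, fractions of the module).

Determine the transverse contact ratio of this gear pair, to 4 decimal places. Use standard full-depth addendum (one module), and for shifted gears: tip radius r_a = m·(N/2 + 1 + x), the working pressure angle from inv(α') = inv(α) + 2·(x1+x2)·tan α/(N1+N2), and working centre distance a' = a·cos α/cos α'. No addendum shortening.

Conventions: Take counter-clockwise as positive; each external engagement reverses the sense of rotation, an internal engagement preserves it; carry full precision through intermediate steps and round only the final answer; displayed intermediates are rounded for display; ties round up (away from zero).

1.8457

class = single-mesh tooth geometry [involute pair 60T × 79T, m = 3.461]
base radii: r_b1 = 98.015200, r_b2 = 129.053346
tip radii: r_a1 = 107.675171, r_a2 = 139.741336
inv(α') = inv(19.266°) + 2·(+0.111-0.124)·tan α/(60+79) = 0.01320846  ⇒  α' = 19.23529°
a' = a·cos α / cos α' = 240.5395·cos 19.266°/cos 19.23529° = 240.494472
action lengths: √(r_a1²−r_b1²) = 44.575364, √(r_a2²−r_b2²) = 53.599205
base pitch p_b = π·m·cos α = 10.264128
CR = (44.575364 + 53.599205 − 240.494472·sin 19.23529°)/10.264128 = 1.845661
contact ratio ≈ 1.8457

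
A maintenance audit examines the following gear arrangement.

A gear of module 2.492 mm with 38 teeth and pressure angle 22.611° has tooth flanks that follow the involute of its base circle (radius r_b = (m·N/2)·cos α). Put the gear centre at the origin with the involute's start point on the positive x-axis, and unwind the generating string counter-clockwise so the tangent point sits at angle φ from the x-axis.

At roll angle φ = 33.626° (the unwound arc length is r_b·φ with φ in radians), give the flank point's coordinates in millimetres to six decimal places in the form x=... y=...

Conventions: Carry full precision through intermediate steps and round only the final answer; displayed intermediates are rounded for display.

x=50.600151 y=2.844927

class = single-mesh tooth geometry [base-circle involute, m = 2.492, 38T]
pitch radius r_p = m·N/2 = 2.492·38/2 = 47.348000
base radius r_b = r_p·cos α = 47.348000·cos 22.611° = 43.708663
roll angle φ = 33.626° = 0.58688441 rad
x = r_b·(cos φ + φ·sin φ) = 50.600151
y = r_b·(sin φ − φ·cos φ) = 2.844927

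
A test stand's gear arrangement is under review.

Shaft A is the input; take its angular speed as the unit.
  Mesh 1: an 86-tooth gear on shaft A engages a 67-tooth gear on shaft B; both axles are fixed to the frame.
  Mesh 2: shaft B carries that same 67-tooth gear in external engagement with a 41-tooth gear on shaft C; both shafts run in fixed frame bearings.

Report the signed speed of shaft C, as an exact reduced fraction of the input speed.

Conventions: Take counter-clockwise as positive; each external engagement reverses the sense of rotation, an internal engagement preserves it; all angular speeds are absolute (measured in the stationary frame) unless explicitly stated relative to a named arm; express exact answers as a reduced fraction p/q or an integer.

2-mesh fixed-axis compound train (all bearings frame-fixed)
mesh 1 [86T→67T]: |ω|/ω_in = 1×86/67 = 86/67, sense flips to −
mesh 2 [67T→41T]: |ω|/ω_in = (86/67)×67/41 = 86/41, sense flips to +
signed output speed (× input speed) = 86/41

86/41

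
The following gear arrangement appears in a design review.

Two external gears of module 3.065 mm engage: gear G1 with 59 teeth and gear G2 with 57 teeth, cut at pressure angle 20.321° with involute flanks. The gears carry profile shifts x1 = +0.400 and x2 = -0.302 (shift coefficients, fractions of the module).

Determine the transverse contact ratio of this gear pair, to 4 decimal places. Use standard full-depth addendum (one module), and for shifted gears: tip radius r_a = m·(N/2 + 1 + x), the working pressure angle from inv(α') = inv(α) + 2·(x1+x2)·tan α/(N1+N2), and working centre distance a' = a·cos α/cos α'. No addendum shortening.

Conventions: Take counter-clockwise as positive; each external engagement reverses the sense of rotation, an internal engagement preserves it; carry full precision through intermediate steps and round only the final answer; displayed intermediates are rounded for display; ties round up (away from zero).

1.7320

recognized (one external pair, fixed centres): single-mesh tooth geometry, m = 3.065, N1 = 59, N2 = 57
base radii: r_b1 = 84.790070, r_b2 = 81.915830
tip radii: r_a1 = 94.708500, r_a2 = 89.491870
inv(α') = inv(20.321°) + 2·(+0.400-0.302)·tan α/(59+57) = 0.01628533  ⇒  α' = 20.57883°
a' = a·cos α / cos α' = 177.7700·cos 20.321°/cos 20.57883° = 178.068552
action lengths: √(r_a1²−r_b1²) = 42.194123, √(r_a2²−r_b2²) = 36.035976
base pitch p_b = π·m·cos α = 9.029690
CR = (42.194123 + 36.035976 − 178.068552·sin 20.57883°)/9.029690 = 1.732036
contact ratio ≈ 1.7320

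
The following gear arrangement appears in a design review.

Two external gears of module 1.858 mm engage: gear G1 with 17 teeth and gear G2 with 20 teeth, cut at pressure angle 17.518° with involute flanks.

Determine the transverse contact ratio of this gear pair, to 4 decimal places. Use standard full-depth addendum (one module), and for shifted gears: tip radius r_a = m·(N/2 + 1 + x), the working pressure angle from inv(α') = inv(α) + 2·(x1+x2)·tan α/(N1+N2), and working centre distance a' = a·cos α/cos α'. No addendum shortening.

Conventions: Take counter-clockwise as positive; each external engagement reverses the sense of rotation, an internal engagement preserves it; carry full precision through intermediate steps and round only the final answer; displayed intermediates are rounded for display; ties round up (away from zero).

recognized (one external pair, fixed centres): single-mesh tooth geometry, m = 1.858, N1 = 17, N2 = 20
base radii: r_b1 = 15.060559, r_b2 = 17.718305
tip radii: r_a1 = 17.651000, r_a2 = 20.438000
no profile shift: α' = α, a' = a
action lengths: √(r_a1²−r_b1²) = 9.205290, √(r_a2²−r_b2²) = 10.186929
base pitch p_b = π·m·cos α = 5.566370
CR = (9.205290 + 10.186929 − 34.373000·sin 17.51800°)/5.566370 = 1.625074
contact ratio ≈ 1.6251

1.6251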